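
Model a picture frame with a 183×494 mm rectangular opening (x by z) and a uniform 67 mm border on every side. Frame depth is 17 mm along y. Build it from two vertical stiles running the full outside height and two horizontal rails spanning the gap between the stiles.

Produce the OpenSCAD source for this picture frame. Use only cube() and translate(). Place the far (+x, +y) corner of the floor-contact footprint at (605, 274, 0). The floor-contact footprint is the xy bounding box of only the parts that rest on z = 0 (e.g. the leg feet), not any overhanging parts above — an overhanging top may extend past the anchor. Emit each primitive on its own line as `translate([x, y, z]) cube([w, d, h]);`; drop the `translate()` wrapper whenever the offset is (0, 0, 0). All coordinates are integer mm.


translate([288, 257, 0]) cube([67, 17, 628]);
translate([538, 257, 0]) cube([67, 17, 628]);
translate([355, 257, 0]) cube([183, 17, 67]);
translate([355, 257, 561]) cube([183, 17, 67]);


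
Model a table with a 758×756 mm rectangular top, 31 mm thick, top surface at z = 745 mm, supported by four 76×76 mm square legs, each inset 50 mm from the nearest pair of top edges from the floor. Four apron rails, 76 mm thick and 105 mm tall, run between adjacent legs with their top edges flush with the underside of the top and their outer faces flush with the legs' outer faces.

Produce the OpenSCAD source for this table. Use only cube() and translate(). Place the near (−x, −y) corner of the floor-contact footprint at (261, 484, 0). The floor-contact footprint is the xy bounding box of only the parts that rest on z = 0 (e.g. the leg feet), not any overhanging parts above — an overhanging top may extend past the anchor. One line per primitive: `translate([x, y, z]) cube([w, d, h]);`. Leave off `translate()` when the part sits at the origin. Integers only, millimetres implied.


translate([211, 434, 714]) cube([758, 756, 31]);
translate([261, 484, 0]) cube([76, 76, 714]);
translate([843, 484, 0]) cube([76, 76, 714]);
translate([261, 1064, 0]) cube([76, 76, 714]);
translate([843, 1064, 0]) cube([76, 76, 714]);
translate([337, 484, 609]) cube([506, 76, 105]);
translate([337, 1064, 609]) cube([506, 76, 105]);
translate([261, 560, 609]) cube([76, 504, 105]);
translate([843, 560, 609]) cube([76, 504, 105]);


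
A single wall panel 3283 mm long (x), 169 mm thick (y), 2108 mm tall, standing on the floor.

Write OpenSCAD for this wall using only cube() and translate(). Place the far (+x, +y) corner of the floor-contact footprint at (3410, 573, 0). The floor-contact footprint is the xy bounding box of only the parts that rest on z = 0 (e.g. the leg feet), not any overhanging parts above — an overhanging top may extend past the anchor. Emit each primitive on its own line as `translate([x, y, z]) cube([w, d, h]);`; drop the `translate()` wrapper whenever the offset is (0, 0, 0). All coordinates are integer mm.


translate([127, 404, 0]) cube([3283, 169, 2108]);


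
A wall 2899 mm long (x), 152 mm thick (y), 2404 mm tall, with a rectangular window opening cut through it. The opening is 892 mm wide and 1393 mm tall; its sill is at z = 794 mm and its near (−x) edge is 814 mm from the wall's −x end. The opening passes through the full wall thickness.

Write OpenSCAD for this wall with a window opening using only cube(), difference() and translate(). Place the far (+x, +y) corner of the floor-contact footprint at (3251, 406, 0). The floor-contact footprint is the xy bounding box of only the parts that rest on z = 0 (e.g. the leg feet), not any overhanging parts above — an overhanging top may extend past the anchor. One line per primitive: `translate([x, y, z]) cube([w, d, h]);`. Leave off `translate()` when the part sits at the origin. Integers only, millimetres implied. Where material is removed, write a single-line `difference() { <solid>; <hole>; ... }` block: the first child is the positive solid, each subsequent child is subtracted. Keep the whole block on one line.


difference() { translate([352, 254, 0]) cube([2899, 152, 2404]); translate([1166, 254, 794]) cube([892, 152, 1393]); }


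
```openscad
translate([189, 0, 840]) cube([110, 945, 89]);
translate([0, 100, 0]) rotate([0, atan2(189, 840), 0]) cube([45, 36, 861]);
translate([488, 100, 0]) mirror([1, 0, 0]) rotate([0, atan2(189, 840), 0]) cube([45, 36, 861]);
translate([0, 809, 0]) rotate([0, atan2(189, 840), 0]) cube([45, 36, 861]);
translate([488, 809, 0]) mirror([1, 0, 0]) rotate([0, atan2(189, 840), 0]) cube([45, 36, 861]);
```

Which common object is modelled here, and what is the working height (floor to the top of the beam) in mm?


A sawhorse. The overall height is 929 mm.

A beam across two mirrored pairs of raked legs — a sawhorse. The beam's underside is at z = 840 (matching the legs' vertical rise in atan2(189, 840)) and the beam is 89 mm tall, so its top is at 840 + 89 = 929 mm. The raked legs top out at the beam's underside, so that is the highest point.


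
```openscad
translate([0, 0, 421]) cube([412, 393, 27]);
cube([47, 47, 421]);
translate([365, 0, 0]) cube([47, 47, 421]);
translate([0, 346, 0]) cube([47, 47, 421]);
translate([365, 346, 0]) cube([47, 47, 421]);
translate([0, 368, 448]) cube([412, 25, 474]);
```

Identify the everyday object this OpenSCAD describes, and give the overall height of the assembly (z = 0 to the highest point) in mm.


A chair. The overall height is 922 mm.

A slab on four corner posts with a tall panel at the back — a chair. The seat slab sits at z = 421 with thickness 27, and the 474 mm backrest starts at the seat top, so the overall height is 421 + 27 + 474 = 922 mm.


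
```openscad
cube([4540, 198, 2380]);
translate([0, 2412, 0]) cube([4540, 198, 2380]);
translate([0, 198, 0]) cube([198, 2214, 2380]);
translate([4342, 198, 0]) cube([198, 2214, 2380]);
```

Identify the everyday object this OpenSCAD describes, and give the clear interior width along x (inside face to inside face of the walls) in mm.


A house (or room) frame. The interior width is 4144 mm.

Four 2380 mm walls enclosing a rectangle with no floor or roof — a room or house frame. Outside width is 4540 mm and wall thickness is 198 mm, so the interior width is 4540 − 2 × 198 = 4144 mm.


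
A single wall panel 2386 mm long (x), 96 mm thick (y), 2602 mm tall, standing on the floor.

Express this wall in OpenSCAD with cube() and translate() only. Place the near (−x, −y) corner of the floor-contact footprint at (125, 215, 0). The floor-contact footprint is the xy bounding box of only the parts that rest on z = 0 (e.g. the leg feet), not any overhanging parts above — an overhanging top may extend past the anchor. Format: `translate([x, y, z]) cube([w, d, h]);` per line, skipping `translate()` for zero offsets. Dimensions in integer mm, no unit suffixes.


translate([125, 215, 0]) cube([2386, 96, 2602]);


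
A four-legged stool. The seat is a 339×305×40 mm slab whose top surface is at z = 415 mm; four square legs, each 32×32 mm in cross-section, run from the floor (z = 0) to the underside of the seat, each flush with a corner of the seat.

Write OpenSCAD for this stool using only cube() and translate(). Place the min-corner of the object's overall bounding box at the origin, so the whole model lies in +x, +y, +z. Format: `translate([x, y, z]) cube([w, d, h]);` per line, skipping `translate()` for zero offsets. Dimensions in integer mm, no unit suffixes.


translate([0, 0, 375]) cube([339, 305, 40]);
cube([32, 32, 375]);
translate([307, 0, 0]) cube([32, 32, 375]);
translate([0, 273, 0]) cube([32, 32, 375]);
translate([307, 273, 0]) cube([32, 32, 375]);


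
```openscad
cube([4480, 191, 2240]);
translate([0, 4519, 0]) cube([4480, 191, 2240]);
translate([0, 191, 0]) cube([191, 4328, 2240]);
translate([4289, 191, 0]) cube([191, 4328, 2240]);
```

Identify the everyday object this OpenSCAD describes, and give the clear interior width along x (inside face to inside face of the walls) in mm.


A house (or room) frame. The interior width is 4098 mm.

Four 2240 mm walls enclosing a rectangle with no floor or roof — a room or house frame. Outside width is 4480 mm and wall thickness is 191 mm, so the interior width is 4480 − 2 × 191 = 4098 mm.


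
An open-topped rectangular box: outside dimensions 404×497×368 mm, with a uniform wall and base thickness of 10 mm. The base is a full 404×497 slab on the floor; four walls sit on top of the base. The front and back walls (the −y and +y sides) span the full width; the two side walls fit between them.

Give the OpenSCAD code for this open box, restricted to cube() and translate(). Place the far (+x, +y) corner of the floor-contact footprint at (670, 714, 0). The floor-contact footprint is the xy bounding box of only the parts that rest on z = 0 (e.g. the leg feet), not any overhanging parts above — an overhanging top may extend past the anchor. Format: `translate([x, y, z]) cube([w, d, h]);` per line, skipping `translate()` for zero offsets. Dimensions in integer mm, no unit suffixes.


translate([266, 217, 0]) cube([404, 497, 10]);
translate([266, 217, 10]) cube([404, 10, 358]);
translate([266, 704, 10]) cube([404, 10, 358]);
translate([266, 227, 10]) cube([10, 477, 358]);
translate([660, 227, 10]) cube([10, 477, 358]);


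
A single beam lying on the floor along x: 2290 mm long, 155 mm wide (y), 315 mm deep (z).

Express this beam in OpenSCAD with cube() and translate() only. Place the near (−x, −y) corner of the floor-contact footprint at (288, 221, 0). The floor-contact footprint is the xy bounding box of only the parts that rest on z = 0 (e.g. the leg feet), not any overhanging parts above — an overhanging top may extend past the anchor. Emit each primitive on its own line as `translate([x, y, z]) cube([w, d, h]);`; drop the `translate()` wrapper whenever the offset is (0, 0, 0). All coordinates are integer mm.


translate([288, 221, 0]) cube([2290, 155, 315]);


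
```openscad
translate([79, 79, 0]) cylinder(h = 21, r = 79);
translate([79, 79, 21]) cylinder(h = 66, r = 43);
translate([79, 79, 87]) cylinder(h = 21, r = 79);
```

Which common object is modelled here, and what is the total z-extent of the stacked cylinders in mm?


A spool. The overall height is 108 mm.

Three coaxial cylinders, large–small–large — a spool. Two 21 mm flanges and a 66 mm core give 21 + 66 + 21 = 108 mm.


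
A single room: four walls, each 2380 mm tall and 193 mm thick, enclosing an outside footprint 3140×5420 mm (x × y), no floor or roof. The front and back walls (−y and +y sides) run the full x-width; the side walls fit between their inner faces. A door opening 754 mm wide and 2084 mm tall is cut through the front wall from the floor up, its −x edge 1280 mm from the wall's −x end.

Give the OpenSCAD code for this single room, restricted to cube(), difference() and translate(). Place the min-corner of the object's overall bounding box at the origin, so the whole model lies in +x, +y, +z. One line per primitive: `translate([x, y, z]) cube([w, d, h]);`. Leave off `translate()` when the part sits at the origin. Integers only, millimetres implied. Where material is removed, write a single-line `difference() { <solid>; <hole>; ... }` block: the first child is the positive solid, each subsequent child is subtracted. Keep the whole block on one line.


difference() { cube([3140, 193, 2380]); translate([1280, 0, 0]) cube([754, 193, 2084]); }
translate([0, 5227, 0]) cube([3140, 193, 2380]);
translate([0, 193, 0]) cube([193, 5034, 2380]);
translate([2947, 193, 0]) cube([193, 5034, 2380]);


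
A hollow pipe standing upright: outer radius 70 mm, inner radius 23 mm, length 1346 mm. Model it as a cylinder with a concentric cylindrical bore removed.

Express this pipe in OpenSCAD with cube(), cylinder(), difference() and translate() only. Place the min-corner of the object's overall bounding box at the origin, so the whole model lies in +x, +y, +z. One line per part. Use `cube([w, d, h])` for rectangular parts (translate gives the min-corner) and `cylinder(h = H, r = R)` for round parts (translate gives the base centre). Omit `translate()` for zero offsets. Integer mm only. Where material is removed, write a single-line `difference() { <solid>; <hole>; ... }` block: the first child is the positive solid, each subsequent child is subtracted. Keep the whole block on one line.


difference() { translate([70, 70, 0]) cylinder(h = 1346, r = 70); translate([70, 70, 0]) cylinder(h = 1346, r = 23); }


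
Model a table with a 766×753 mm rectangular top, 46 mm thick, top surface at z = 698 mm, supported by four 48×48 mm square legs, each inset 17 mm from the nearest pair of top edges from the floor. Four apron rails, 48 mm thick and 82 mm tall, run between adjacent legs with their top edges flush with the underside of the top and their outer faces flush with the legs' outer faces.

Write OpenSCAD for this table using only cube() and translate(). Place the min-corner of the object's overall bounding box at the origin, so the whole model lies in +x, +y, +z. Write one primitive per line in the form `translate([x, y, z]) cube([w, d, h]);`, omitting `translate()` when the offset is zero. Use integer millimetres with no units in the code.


translate([0, 0, 652]) cube([766, 753, 46]);
translate([17, 17, 0]) cube([48, 48, 652]);
translate([701, 17, 0]) cube([48, 48, 652]);
translate([17, 688, 0]) cube([48, 48, 652]);
translate([701, 688, 0]) cube([48, 48, 652]);
translate([65, 17, 570]) cube([636, 48, 82]);
translate([65, 688, 570]) cube([636, 48, 82]);
translate([17, 65, 570]) cube([48, 623, 82]);
translate([701, 65, 570]) cube([48, 623, 82]);


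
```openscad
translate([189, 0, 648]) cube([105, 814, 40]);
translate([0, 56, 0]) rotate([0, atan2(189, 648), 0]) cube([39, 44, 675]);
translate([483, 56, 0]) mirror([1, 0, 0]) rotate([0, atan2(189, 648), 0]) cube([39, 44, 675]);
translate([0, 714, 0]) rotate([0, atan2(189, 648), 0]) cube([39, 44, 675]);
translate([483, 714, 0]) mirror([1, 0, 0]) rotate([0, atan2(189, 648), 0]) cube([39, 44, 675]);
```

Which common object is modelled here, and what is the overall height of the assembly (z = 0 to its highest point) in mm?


A sawhorse. The overall height is 688 mm.

A beam across two mirrored pairs of raked legs — a sawhorse. The beam's underside is at z = 648 (matching the legs' vertical rise in atan2(189, 648)) and the beam is 40 mm tall, so its top is at 648 + 40 = 688 mm. The raked legs top out at the beam's underside, so that is the highest point.


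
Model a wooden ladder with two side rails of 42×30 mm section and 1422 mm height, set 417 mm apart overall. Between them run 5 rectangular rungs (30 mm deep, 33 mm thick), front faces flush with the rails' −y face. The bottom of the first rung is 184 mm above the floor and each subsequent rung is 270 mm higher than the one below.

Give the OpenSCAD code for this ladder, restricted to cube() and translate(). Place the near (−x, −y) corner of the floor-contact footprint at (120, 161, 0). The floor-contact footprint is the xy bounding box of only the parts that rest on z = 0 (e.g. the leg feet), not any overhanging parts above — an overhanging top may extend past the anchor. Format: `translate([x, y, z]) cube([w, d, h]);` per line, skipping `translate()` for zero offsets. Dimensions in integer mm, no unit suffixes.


// rung span = 417 - 2*42 = 333
// rung[k] z = 184 + k*270
translate([120, 161, 0]) cube([42, 30, 1422]);
translate([495, 161, 0]) cube([42, 30, 1422]);
translate([162, 161, 184]) cube([333, 30, 33]);
translate([162, 161, 454]) cube([333, 30, 33]);
translate([162, 161, 724]) cube([333, 30, 33]);
translate([162, 161, 994]) cube([333, 30, 33]);
translate([162, 161, 1264]) cube([333, 30, 33]);


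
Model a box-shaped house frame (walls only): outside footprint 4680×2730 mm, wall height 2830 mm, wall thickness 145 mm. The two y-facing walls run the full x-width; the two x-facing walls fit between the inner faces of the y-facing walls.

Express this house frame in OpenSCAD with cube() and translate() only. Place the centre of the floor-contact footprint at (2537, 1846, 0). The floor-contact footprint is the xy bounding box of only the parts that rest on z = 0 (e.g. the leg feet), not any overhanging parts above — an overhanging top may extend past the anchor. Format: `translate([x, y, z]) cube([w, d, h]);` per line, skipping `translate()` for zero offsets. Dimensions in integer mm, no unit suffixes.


translate([197, 481, 0]) cube([4680, 145, 2830]);
translate([197, 3066, 0]) cube([4680, 145, 2830]);
translate([197, 626, 0]) cube([145, 2440, 2830]);
translate([4732, 626, 0]) cube([145, 2440, 2830]);


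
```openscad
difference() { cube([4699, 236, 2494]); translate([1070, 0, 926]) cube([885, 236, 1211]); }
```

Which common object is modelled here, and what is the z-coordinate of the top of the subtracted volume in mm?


A wall with a window opening. The window head height is 2137 mm.

A wall with a rectangular opening subtracted — a window. Sill at z = 926, opening 1211 mm tall, so the head is at 926 + 1211 = 2137 mm.


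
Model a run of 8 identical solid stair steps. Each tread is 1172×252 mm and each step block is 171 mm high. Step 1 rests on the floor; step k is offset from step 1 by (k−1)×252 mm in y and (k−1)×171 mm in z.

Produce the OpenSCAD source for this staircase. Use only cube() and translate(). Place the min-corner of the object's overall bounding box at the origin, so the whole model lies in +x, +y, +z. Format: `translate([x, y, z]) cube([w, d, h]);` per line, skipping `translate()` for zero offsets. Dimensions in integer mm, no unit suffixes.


cube([1172, 252, 171]);
translate([0, 252, 171]) cube([1172, 252, 171]);
translate([0, 504, 342]) cube([1172, 252, 171]);
translate([0, 756, 513]) cube([1172, 252, 171]);
translate([0, 1008, 684]) cube([1172, 252, 171]);
translate([0, 1260, 855]) cube([1172, 252, 171]);
translate([0, 1512, 1026]) cube([1172, 252, 171]);
translate([0, 1764, 1197]) cube([1172, 252, 171]);


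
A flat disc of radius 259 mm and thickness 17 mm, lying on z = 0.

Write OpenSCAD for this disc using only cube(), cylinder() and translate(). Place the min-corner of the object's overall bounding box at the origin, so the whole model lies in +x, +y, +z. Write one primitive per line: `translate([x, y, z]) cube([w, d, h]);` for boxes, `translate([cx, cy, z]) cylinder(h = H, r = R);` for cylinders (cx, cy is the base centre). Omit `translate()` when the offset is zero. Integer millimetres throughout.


translate([259, 259, 0]) cylinder(h = 17, r = 259);


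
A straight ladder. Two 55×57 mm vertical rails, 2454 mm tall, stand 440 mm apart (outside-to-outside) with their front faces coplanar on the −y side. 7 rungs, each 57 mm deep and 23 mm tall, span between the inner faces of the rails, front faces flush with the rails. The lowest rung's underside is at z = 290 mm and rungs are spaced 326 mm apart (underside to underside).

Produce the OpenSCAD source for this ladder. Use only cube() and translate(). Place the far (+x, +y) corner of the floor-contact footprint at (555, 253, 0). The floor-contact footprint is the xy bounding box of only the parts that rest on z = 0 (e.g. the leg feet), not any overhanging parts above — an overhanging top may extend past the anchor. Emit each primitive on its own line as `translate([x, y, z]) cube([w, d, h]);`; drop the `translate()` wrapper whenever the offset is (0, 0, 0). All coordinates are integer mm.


translate([115, 196, 0]) cube([55, 57, 2454]);
translate([500, 196, 0]) cube([55, 57, 2454]);
translate([170, 196, 290]) cube([330, 57, 23]);
translate([170, 196, 616]) cube([330, 57, 23]);
translate([170, 196, 942]) cube([330, 57, 23]);
translate([170, 196, 1268]) cube([330, 57, 23]);
translate([170, 196, 1594]) cube([330, 57, 23]);
translate([170, 196, 1920]) cube([330, 57, 23]);
translate([170, 196, 2246]) cube([330, 57, 23]);


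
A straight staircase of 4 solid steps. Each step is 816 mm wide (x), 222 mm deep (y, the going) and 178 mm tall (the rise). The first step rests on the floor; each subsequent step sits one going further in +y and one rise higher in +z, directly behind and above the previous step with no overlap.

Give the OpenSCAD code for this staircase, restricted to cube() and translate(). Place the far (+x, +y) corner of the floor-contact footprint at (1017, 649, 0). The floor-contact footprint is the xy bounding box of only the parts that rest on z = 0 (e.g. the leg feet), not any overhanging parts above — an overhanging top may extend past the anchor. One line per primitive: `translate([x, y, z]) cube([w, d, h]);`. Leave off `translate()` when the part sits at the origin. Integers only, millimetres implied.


translate([201, 427, 0]) cube([816, 222, 178]);
translate([201, 649, 178]) cube([816, 222, 178]);
translate([201, 871, 356]) cube([816, 222, 178]);
translate([201, 1093, 534]) cube([816, 222, 178]);


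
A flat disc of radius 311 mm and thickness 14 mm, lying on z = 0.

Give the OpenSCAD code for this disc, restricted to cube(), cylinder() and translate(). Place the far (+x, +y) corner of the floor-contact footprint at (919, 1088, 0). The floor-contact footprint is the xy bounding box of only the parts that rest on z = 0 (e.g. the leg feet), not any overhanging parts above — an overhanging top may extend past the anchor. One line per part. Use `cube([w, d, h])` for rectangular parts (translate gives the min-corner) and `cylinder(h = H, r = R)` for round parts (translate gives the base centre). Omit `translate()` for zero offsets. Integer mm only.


translate([608, 777, 0]) cylinder(h = 14, r = 311);


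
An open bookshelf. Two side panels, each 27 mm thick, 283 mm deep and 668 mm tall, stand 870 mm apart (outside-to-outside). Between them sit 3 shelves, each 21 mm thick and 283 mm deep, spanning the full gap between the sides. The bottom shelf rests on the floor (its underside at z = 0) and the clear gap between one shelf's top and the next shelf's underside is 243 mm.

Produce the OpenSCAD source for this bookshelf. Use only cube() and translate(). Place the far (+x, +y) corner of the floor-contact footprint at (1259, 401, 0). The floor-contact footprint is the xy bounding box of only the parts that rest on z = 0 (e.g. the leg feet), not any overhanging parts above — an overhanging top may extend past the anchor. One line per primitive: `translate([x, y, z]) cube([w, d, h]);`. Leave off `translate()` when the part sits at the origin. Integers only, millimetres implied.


translate([389, 118, 0]) cube([27, 283, 668]);
translate([1232, 118, 0]) cube([27, 283, 668]);
translate([416, 118, 0]) cube([816, 283, 21]);
translate([416, 118, 264]) cube([816, 283, 21]);
translate([416, 118, 528]) cube([816, 283, 21]);


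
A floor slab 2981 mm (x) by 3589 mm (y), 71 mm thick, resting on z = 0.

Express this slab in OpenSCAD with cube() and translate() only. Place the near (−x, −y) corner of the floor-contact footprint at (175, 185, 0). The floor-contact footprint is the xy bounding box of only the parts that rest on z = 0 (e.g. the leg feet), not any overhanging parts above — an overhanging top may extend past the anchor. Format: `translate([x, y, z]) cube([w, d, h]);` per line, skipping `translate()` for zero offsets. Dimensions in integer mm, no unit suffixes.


translate([175, 185, 0]) cube([2981, 3589, 71]);


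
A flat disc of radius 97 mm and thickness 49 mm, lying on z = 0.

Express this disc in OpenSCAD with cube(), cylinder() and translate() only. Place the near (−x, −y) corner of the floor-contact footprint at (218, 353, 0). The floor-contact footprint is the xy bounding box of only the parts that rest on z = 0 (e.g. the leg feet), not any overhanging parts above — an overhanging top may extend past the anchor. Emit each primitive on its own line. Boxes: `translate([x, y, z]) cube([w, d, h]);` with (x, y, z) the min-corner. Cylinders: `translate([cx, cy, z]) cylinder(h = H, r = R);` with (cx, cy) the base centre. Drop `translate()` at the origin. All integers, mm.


translate([315, 450, 0]) cylinder(h = 49, r = 97);


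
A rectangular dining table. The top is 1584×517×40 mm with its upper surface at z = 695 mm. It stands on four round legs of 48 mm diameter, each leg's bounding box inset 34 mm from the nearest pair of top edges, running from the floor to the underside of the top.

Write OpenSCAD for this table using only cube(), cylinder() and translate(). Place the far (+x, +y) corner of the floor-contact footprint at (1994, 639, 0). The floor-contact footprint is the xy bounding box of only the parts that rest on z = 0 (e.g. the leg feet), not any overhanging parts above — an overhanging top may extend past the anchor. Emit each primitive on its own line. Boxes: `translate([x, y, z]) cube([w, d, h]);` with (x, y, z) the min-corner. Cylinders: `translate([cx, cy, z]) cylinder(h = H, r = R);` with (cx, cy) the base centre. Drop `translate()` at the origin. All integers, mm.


translate([444, 156, 655]) cube([1584, 517, 40]);
translate([502, 214, 0]) cylinder(h = 655, r = 24);
translate([1970, 214, 0]) cylinder(h = 655, r = 24);
translate([502, 615, 0]) cylinder(h = 655, r = 24);
translate([1970, 615, 0]) cylinder(h = 655, r = 24);


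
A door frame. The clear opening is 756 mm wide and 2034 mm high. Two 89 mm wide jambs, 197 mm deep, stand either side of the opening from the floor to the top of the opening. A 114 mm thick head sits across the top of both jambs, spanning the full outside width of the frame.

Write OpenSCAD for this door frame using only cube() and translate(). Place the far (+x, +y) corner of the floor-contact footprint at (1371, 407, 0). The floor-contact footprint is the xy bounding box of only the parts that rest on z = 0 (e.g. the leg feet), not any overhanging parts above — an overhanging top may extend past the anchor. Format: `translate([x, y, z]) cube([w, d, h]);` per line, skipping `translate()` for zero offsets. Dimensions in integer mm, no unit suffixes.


translate([437, 210, 0]) cube([89, 197, 2034]);
translate([1282, 210, 0]) cube([89, 197, 2034]);
translate([437, 210, 2034]) cube([934, 197, 114]);


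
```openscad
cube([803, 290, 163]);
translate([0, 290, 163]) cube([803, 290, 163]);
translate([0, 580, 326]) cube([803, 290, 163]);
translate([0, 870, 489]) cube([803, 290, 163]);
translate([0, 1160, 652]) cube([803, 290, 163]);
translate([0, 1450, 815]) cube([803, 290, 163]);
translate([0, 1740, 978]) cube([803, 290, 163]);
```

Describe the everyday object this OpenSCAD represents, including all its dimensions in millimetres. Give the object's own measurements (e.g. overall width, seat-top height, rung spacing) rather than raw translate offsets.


A straight staircase of 7 solid steps. Each step is 803 mm wide (x), 290 mm deep (y, the going) and 163 mm tall (the rise). The first step rests on the floor; each subsequent step sits one going further in +y and one rise higher in +z, directly behind and above the previous step with no overlap.


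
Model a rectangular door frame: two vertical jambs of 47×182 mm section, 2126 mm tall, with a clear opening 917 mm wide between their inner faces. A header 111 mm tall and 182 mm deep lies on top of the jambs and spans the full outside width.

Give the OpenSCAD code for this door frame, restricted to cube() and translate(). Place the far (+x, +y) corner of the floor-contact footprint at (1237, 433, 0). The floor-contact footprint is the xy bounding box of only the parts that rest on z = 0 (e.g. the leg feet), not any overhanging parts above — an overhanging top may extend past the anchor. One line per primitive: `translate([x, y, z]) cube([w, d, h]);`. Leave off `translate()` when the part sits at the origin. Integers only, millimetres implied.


translate([226, 251, 0]) cube([47, 182, 2126]);
translate([1190, 251, 0]) cube([47, 182, 2126]);
translate([226, 251, 2126]) cube([1011, 182, 111]);


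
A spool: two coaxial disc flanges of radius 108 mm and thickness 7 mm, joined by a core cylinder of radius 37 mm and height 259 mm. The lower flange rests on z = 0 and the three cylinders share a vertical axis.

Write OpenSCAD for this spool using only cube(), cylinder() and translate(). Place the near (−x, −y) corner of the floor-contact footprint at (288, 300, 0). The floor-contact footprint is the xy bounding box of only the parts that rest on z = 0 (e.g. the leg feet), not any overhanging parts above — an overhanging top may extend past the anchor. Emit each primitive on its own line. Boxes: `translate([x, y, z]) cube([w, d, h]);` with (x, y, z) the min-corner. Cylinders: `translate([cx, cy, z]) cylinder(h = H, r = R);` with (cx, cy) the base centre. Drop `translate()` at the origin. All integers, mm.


translate([396, 408, 0]) cylinder(h = 7, r = 108);
translate([396, 408, 7]) cylinder(h = 259, r = 37);
translate([396, 408, 266]) cylinder(h = 7, r = 108);


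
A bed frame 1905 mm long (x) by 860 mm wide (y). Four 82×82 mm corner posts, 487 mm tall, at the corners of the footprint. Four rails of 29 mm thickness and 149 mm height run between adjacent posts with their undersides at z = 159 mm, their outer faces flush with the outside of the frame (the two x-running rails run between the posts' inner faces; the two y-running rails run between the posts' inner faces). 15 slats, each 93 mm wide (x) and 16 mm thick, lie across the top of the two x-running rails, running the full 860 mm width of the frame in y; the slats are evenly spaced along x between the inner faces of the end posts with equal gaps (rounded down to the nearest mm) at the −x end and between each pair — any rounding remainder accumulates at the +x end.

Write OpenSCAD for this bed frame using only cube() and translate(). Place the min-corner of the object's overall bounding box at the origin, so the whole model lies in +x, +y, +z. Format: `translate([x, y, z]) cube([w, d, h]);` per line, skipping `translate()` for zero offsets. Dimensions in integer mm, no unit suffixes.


cube([82, 82, 487]);
translate([0, 778, 0]) cube([82, 82, 487]);
translate([1823, 0, 0]) cube([82, 82, 487]);
translate([1823, 778, 0]) cube([82, 82, 487]);
translate([82, 0, 159]) cube([1741, 29, 149]);
translate([82, 831, 159]) cube([1741, 29, 149]);
translate([0, 82, 159]) cube([29, 696, 149]);
translate([1876, 82, 159]) cube([29, 696, 149]);
translate([103, 0, 308]) cube([93, 860, 16]);
translate([217, 0, 308]) cube([93, 860, 16]);
translate([331, 0, 308]) cube([93, 860, 16]);
translate([445, 0, 308]) cube([93, 860, 16]);
translate([559, 0, 308]) cube([93, 860, 16]);
translate([673, 0, 308]) cube([93, 860, 16]);
translate([787, 0, 308]) cube([93, 860, 16]);
translate([901, 0, 308]) cube([93, 860, 16]);
translate([1015, 0, 308]) cube([93, 860, 16]);
translate([1129, 0, 308]) cube([93, 860, 16]);
translate([1243, 0, 308]) cube([93, 860, 16]);
translate([1357, 0, 308]) cube([93, 860, 16]);
translate([1471, 0, 308]) cube([93, 860, 16]);
translate([1585, 0, 308]) cube([93, 860, 16]);
translate([1699, 0, 308]) cube([93, 860, 16]);


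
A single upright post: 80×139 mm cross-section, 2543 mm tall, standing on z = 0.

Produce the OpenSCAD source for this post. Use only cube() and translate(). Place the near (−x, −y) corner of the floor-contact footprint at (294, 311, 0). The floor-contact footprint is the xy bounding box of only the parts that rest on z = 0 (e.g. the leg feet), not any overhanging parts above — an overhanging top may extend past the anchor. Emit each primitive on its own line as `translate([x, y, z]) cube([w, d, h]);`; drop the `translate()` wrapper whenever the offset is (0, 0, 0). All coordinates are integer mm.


translate([294, 311, 0]) cube([80, 139, 2543]);


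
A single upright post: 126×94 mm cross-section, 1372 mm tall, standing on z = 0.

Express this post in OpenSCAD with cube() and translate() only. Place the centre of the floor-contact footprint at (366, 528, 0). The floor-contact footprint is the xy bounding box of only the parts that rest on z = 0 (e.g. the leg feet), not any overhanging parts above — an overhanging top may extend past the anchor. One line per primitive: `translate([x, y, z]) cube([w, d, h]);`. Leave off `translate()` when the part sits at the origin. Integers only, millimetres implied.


translate([303, 481, 0]) cube([126, 94, 1372]);


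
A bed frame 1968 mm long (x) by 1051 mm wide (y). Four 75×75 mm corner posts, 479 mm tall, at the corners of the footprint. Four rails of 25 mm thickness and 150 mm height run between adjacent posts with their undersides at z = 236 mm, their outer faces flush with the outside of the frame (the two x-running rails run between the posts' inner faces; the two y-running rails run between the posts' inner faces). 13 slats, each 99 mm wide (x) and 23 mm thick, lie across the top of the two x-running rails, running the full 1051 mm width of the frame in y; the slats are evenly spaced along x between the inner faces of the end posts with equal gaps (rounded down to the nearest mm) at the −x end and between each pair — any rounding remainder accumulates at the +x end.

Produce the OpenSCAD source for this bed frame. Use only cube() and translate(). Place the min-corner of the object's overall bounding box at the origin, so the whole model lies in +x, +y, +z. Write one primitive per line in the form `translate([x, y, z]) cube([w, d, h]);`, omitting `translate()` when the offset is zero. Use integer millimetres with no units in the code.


cube([75, 75, 479]);
translate([0, 976, 0]) cube([75, 75, 479]);
translate([1893, 0, 0]) cube([75, 75, 479]);
translate([1893, 976, 0]) cube([75, 75, 479]);
translate([75, 0, 236]) cube([1818, 25, 150]);
translate([75, 1026, 236]) cube([1818, 25, 150]);
translate([0, 75, 236]) cube([25, 901, 150]);
translate([1943, 75, 236]) cube([25, 901, 150]);
translate([112, 0, 386]) cube([99, 1051, 23]);
translate([248, 0, 386]) cube([99, 1051, 23]);
translate([384, 0, 386]) cube([99, 1051, 23]);
translate([520, 0, 386]) cube([99, 1051, 23]);
translate([656, 0, 386]) cube([99, 1051, 23]);
translate([792, 0, 386]) cube([99, 1051, 23]);
translate([928, 0, 386]) cube([99, 1051, 23]);
translate([1064, 0, 386]) cube([99, 1051, 23]);
translate([1200, 0, 386]) cube([99, 1051, 23]);
translate([1336, 0, 386]) cube([99, 1051, 23]);
translate([1472, 0, 386]) cube([99, 1051, 23]);
translate([1608, 0, 386]) cube([99, 1051, 23]);
translate([1744, 0, 386]) cube([99, 1051, 23]);


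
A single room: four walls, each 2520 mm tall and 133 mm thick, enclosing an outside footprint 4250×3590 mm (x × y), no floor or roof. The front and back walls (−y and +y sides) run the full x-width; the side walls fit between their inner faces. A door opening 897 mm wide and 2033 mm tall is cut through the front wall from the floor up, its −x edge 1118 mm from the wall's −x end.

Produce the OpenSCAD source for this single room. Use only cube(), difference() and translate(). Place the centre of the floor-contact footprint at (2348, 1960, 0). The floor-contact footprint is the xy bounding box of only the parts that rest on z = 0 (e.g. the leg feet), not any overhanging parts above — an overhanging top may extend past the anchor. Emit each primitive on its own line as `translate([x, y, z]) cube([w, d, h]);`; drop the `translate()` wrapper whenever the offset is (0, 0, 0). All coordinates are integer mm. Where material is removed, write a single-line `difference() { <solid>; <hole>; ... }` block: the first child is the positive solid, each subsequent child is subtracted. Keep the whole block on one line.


difference() { translate([223, 165, 0]) cube([4250, 133, 2520]); translate([1341, 165, 0]) cube([897, 133, 2033]); }
translate([223, 3622, 0]) cube([4250, 133, 2520]);
translate([223, 298, 0]) cube([133, 3324, 2520]);
translate([4340, 298, 0]) cube([133, 3324, 2520]);


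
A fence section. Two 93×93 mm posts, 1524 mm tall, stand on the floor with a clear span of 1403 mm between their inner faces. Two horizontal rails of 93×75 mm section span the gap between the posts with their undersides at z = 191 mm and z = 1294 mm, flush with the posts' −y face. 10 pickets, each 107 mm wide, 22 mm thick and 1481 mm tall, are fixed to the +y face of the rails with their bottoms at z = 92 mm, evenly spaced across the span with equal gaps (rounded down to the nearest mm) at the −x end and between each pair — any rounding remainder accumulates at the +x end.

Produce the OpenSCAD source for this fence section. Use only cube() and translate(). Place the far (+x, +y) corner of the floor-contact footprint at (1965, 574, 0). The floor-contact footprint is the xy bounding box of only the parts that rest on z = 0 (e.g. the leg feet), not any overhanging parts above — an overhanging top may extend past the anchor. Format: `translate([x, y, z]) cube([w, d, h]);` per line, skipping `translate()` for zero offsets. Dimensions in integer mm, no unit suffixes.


translate([376, 481, 0]) cube([93, 93, 1524]);
translate([1872, 481, 0]) cube([93, 93, 1524]);
translate([469, 481, 191]) cube([1403, 93, 75]);
translate([469, 481, 1294]) cube([1403, 93, 75]);
translate([499, 574, 92]) cube([107, 22, 1481]);
translate([636, 574, 92]) cube([107, 22, 1481]);
translate([773, 574, 92]) cube([107, 22, 1481]);
translate([910, 574, 92]) cube([107, 22, 1481]);
translate([1047, 574, 92]) cube([107, 22, 1481]);
translate([1184, 574, 92]) cube([107, 22, 1481]);
translate([1321, 574, 92]) cube([107, 22, 1481]);
translate([1458, 574, 92]) cube([107, 22, 1481]);
translate([1595, 574, 92]) cube([107, 22, 1481]);
translate([1732, 574, 92]) cube([107, 22, 1481]);


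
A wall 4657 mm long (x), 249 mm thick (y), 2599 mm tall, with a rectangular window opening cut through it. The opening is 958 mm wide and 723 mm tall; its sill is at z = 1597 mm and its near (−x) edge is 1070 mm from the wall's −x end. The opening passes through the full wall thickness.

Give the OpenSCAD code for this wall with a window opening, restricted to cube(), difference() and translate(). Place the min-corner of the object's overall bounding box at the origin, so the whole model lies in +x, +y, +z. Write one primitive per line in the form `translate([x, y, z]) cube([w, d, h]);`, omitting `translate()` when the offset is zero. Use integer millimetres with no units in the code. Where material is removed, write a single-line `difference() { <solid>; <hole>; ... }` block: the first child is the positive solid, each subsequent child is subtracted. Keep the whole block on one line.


difference() { cube([4657, 249, 2599]); translate([1070, 0, 1597]) cube([958, 249, 723]); }


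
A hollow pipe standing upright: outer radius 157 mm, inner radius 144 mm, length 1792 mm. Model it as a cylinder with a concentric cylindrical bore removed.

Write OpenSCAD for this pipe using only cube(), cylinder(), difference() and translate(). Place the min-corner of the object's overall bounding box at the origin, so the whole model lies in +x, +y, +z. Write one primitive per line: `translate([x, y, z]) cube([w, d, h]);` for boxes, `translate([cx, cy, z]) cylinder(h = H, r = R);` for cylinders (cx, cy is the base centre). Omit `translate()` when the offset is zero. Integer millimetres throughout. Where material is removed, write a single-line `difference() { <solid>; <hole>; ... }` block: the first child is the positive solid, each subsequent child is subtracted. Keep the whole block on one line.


difference() { translate([157, 157, 0]) cylinder(h = 1792, r = 157); translate([157, 157, 0]) cylinder(h = 1792, r = 144); }


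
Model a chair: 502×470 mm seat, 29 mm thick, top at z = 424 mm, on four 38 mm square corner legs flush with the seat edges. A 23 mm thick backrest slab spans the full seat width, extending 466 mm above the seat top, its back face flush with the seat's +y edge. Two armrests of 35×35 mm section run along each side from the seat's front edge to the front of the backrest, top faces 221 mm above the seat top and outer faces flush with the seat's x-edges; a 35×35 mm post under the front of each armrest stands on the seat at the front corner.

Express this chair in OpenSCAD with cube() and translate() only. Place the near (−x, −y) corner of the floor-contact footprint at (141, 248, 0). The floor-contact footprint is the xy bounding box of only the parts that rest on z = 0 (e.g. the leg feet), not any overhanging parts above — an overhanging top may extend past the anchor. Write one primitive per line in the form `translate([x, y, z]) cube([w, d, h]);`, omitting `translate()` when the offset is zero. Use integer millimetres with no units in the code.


// leg_h = 424 - 29 = 395
// arm post h = 221 - 35 = 186
translate([141, 248, 395]) cube([502, 470, 29]);
translate([141, 248, 0]) cube([38, 38, 395]);
translate([605, 248, 0]) cube([38, 38, 395]);
translate([141, 680, 0]) cube([38, 38, 395]);
translate([605, 680, 0]) cube([38, 38, 395]);
translate([141, 695, 424]) cube([502, 23, 466]);
translate([141, 248, 610]) cube([35, 447, 35]);
translate([608, 248, 610]) cube([35, 447, 35]);
translate([141, 248, 424]) cube([35, 35, 186]);
translate([608, 248, 424]) cube([35, 35, 186]);
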